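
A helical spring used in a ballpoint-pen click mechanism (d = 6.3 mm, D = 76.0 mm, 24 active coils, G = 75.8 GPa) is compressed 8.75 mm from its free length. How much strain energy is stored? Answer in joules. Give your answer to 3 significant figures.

k = Gd⁴/(8D³N_a) = (75.8×10³)(6.3⁴)/(8·76.0³·24) = 1.4167 N/mm
U = ½kδ² = 0.5 × 1.4167 × 8.75² = 54.234 N·mm = 0.054234 J

0.0542 J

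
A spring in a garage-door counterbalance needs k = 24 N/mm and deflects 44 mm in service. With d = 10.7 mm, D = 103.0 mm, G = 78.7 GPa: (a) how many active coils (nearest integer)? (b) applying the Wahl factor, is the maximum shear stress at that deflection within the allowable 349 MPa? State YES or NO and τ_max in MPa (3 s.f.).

(a) 5 coils; (b) YES, τ_max = 256 MPa

N_a = Gd⁴/(8D³k) = (78.7×10³)(10.7⁴)/(8·103.0³·24) = 4.917 → N_a = 5
Actual rate k = Gd⁴/(8D³·5) = 23.601 N/mm
Working load F = kδ = 23.601·44 = 1038.5 N
C = 103.0/10.7 = 9.6262; K_W = (4C−1)/(4C−4)+0.615/C = 1.1508
τ_max = K_W·8FD/(πd³) = 1.1508·222.34 = 255.88 MPa
τ_max ≤ 349 MPa → acceptable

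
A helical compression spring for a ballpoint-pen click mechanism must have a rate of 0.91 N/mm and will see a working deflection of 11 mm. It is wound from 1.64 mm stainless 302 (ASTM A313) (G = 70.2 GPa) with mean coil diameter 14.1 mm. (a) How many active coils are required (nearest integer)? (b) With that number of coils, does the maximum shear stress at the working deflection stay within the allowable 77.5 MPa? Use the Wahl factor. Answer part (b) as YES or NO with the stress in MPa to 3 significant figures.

(a) 25 coils; (b) NO, τ_max = 94.9 MPa

N_a = Gd⁴/(8D³k) = (70.2×10³)(1.64⁴)/(8·14.1³·0.91) = 24.88 → N_a = 25
Actual rate k = Gd⁴/(8D³·25) = 0.90579 N/mm
Working load F = kδ = 0.90579·11 = 9.9636 N
C = 14.1/1.64 = 8.5976; K_W = (4C−1)/(4C−4)+0.615/C = 1.1702
τ_max = K_W·8FD/(πd³) = 1.1702·81.105 = 94.912 MPa
τ_max > 77.5 MPa → exceeds allowable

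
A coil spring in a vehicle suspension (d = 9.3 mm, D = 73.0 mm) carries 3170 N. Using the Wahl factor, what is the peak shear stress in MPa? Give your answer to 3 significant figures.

870 MPa

Spring index C = D/d = 73.0/9.3 = 7.8495
K_W = (4C−1)/(4C−4) + 0.615/C = 30.398/27.398 + 0.0783 = 1.1878
τ₀ = 8FD/(πd³) = 8·3170·73.0/(π·9.3³) = 1.85128e+06/2527 = 732.61 MPa
τ_max = K·τ₀ = 1.1878 × 732.61 = 870.23 MPa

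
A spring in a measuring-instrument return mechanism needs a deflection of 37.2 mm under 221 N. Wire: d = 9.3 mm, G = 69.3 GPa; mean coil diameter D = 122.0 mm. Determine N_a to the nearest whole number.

6

Required rate k = F/δ = 221/37.2 = 5.9409 N/mm
N_a = Gd⁴/(8D³k) = (69.3×10³ × 9.3⁴)/(8 × 122.0³ × 5.9409)
    = 5.184e+08 / 8.63016e+07 = 6.007 → 6 coils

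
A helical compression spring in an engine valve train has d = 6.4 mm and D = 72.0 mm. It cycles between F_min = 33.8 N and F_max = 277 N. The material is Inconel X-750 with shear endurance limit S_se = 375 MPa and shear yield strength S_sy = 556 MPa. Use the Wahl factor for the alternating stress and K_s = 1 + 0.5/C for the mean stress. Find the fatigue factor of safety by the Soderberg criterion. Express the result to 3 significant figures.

2.17

C = D/d = 72.0/6.4 = 11.2500; K_W = (4C−1)/(4C−4)+0.615/C = 1.1278; K_s = 1+0.5/C = 1.0444
F_a = (F_max−F_min)/2 = 121.6 N; F_m = (F_max+F_min)/2 = 155.4 N
τ_a = K_W·8F_aD/(πd³) = 1.1278 × 85.048 = 95.921 MPa
τ_m = K_s·8F_mD/(πd³) = 1.0444 × 108.69 = 113.52 MPa
Soderberg: 1/n_f = τ_a/S_se + τ_m/S_sy = 95.921/375 + 113.52/556 = 0.25579 + 0.20417 = 0.45996
n_f = 1/0.45996 = 2.174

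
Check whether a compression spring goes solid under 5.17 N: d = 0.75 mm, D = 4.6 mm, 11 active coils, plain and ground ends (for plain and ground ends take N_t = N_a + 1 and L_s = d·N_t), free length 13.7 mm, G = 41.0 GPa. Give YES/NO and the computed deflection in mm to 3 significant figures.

k = Gd⁴/(8D³N_a) = (41.0×10³)(0.75⁴)/(8·4.6³·11) = 1.5145 N/mm
N_t = 12; L_s = 0.75·12 = 9 mm; δ_solid = L₀ − L_s = 13.7 − 9 = 4.7 mm
δ = F/k = 5.17/1.5145 = 3.4136 mm
δ < δ_solid → spring does not go solid

NO, δ = 3.41 mm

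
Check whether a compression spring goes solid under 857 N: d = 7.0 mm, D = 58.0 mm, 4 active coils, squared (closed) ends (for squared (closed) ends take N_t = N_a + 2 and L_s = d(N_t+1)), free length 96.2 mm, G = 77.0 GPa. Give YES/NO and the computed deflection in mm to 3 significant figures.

k = Gd⁴/(8D³N_a) = (77.0×10³)(7.0⁴)/(8·58.0³·4) = 29.611 N/mm
N_t = 6; L_s = 7.0·7 = 49 mm; δ_solid = L₀ − L_s = 96.2 − 49 = 47.2 mm
δ = F/k = 857/29.611 = 28.942 mm
δ < δ_solid → spring does not go solid

NO, δ = 28.9 mm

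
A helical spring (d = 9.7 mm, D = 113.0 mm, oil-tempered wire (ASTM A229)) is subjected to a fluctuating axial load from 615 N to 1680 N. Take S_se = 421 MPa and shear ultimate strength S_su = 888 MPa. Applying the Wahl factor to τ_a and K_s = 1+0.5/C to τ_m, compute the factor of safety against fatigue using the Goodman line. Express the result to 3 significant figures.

C = D/d = 113.0/9.7 = 11.6495; K_W = (4C−1)/(4C−4)+0.615/C = 1.1232; K_s = 1+0.5/C = 1.0429
F_a = (F_max−F_min)/2 = 532.5 N; F_m = (F_max+F_min)/2 = 1147.5 N
τ_a = K_W·8F_aD/(πd³) = 1.1232 × 167.89 = 188.58 MPa
τ_m = K_s·8F_mD/(πd³) = 1.0429 × 361.79 = 377.32 MPa
Goodman: 1/n_f = τ_a/S_se + τ_m/S_su = 188.58/421 + 377.32/888 = 0.44792 + 0.42491 = 0.87283
n_f = 1/0.87283 = 1.146

1.15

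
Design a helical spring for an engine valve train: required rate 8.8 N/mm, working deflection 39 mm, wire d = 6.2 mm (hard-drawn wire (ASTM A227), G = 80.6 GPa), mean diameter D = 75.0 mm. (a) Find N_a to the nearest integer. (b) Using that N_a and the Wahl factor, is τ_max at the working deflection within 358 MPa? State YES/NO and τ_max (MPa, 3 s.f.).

(a) 4 coils; (b) YES, τ_max = 308 MPa

N_a = Gd⁴/(8D³k) = (80.6×10³)(6.2⁴)/(8·75.0³·8.8) = 4.01 → N_a = 4
Actual rate k = Gd⁴/(8D³·4) = 8.822 N/mm
Working load F = kδ = 8.822·39 = 344.06 N
C = 75.0/6.2 = 12.0968; K_W = (4C−1)/(4C−4)+0.615/C = 1.1184
τ_max = K_W·8FD/(πd³) = 1.1184·275.71 = 308.37 MPa
τ_max ≤ 358 MPa → acceptable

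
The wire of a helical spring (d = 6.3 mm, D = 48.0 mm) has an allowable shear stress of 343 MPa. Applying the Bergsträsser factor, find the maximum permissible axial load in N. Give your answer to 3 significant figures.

C = D/d = 48.0/6.3 = 7.6190
K_B = (4C+2)/(4C−3) = 32.476/27.476 = 1.1820
τ_max = K·8FD/(πd³) → F_max = τ_allow·πd³/(8DK)
F_max = 343·π·6.3³/(8·48.0·1.1820) = 2.6944e+05/453.88 = 593.64 N

594 N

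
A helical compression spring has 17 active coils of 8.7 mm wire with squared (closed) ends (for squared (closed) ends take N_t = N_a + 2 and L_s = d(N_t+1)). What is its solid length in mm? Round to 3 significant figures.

squared (closed) ends: N_t = N_a + 2 = 17 + 2 = 19
L_s = d·(N_t+1) = 8.7 × 20 = 174 mm

174 mm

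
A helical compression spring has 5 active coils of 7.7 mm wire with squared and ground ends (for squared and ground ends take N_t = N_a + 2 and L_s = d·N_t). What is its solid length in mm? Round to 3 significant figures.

squared and ground ends: N_t = N_a + 2 = 5 + 2 = 7
L_s = d·N_t = 7.7 × 7 = 53.9 mm

53.9 mm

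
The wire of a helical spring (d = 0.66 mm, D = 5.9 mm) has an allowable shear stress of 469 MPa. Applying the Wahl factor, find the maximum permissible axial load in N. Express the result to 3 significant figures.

C = D/d = 5.9/0.66 = 8.9394
K_W = (4C−1)/(4C−4) + 0.615/C = 34.758/31.758 + 0.0688 = 1.1633
τ_max = K·8FD/(πd³) → F_max = τ_allow·πd³/(8DK)
F_max = 469·π·0.66³/(8·5.9·1.1633) = 423.6/54.906 = 7.715 N

7.71 N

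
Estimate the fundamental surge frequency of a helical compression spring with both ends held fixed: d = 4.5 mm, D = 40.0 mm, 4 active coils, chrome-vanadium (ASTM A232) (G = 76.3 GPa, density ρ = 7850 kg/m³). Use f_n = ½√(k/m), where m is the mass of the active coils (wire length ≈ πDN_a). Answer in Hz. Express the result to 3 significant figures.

247 Hz

k = Gd⁴/(8D³N_a) = (76.3×10³)(4.5⁴)/(8·40.0³·4) = 15.277 N/mm = 15277 N/m
Wire length L = πDN_a = π·40.0·4 = 502.65 mm
m = ρ·(πd²/4)·L = 7850 × 15.904×10⁻⁶ m² × 0.50265 m = 0.062756 kg
f_n = ½√(k/m) = 0.5·√(15277/0.062756) = 0.5·√(2.4344e+05) = 246.7 Hz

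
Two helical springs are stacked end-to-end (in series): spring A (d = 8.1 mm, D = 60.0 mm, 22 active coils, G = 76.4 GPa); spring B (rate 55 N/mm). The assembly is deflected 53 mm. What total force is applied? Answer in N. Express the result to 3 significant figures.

396 N

k_A = Gd⁴/(8D³N_a) = (76.4×10³)(8.1⁴)/(8·60.0³·22) = 8.651 N/mm
Series: 1/k_eq = 1/8.651 + 1/55 = 0.13378; k_eq = 7.4752 N/mm
F = k_eq·δ = 7.4752·53 = 396.19 N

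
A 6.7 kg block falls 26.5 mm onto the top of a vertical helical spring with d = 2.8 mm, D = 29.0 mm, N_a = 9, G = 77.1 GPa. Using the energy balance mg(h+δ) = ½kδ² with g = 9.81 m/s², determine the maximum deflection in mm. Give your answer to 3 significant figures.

67.8 mm

k = Gd⁴/(8D³N_a) = (77.1×10³)(2.8⁴)/(8·29.0³·9) = 2.6987 N/mm
W = mg = 6.7 × 9.81 = 65.727 N
½kδ² − Wδ − Wh = 0 → δ = (W + √(W² + 2kWh))/k
δ = (65.727 + √(4320 + 9401.12))/2.6987 = (65.727 + 117.14)/2.6987 = 67.759 mm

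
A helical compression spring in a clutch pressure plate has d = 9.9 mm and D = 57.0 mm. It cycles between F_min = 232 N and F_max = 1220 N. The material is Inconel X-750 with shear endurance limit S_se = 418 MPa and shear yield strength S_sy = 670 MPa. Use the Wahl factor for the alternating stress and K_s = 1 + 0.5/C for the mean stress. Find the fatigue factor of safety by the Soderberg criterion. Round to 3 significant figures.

2.50

C = D/d = 57.0/9.9 = 5.7576; K_W = (4C−1)/(4C−4)+0.615/C = 1.2645; K_s = 1+0.5/C = 1.0868
F_a = (F_max−F_min)/2 = 494 N; F_m = (F_max+F_min)/2 = 726 N
τ_a = K_W·8F_aD/(πd³) = 1.2645 × 73.899 = 93.442 MPa
τ_m = K_s·8F_mD/(πd³) = 1.0868 × 108.6 = 118.04 MPa
Soderberg: 1/n_f = τ_a/S_se + τ_m/S_sy = 93.442/418 + 118.04/670 = 0.22354 + 0.17617 = 0.39972
n_f = 1/0.39972 = 2.502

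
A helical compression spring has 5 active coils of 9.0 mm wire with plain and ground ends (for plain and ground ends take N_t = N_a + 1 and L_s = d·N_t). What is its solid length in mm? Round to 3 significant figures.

plain and ground ends: N_t = N_a + 1 = 5 + 1 = 6
L_s = d·N_t = 9.0 × 6 = 54 mm

54.0 mm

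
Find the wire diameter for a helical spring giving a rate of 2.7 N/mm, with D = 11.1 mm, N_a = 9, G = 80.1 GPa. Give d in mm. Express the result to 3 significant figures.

1.35 mm

d = (8D³N_a·k / G)^(1/4) = (8·11.1³·9·2.7 / (80.1×10³))^0.25
  = (3.3192)^0.25 = 1.3498 mm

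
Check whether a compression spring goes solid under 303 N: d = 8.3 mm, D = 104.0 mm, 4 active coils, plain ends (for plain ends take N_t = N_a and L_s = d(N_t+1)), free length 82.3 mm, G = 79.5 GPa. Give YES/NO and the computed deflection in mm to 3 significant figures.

k = Gd⁴/(8D³N_a) = (79.5×10³)(8.3⁴)/(8·104.0³·4) = 10.482 N/mm
N_t = 4; L_s = 8.3·5 = 41.5 mm; δ_solid = L₀ − L_s = 82.3 − 41.5 = 40.8 mm
δ = F/k = 303/10.482 = 28.908 mm
δ < δ_solid → spring does not go solid

NO, δ = 28.9 mm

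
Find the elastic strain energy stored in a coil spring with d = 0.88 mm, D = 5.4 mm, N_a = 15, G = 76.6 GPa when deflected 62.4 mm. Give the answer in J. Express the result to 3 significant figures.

4.73 J

k = Gd⁴/(8D³N_a) = (76.6×10³)(0.88⁴)/(8·5.4³·15) = 2.4311 N/mm
U = ½kδ² = 0.5 × 2.4311 × 62.4² = 4733 N·mm = 4.733 J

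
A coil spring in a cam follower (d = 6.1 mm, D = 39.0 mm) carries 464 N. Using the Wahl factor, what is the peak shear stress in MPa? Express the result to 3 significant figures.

251 MPa

Spring index C = D/d = 39.0/6.1 = 6.3934
K_W = (4C−1)/(4C−4) + 0.615/C = 24.574/21.574 + 0.0962 = 1.2353
τ₀ = 8FD/(πd³) = 8·464·39.0/(π·6.1³) = 144768/713.08 = 203.02 MPa
τ_max = K·τ₀ = 1.2353 × 203.02 = 250.78 MPa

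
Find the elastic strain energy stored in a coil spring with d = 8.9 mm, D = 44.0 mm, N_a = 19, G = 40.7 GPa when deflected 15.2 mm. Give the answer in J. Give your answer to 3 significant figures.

2.28 J

k = Gd⁴/(8D³N_a) = (40.7×10³)(8.9⁴)/(8·44.0³·19) = 19.722 N/mm
U = ½kδ² = 0.5 × 19.722 × 15.2² = 2278.3 N·mm = 2.2783 J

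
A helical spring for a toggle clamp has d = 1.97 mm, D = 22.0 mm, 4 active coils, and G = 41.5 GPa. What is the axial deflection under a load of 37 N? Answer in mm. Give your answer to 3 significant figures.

20.2 mm

k = Gd⁴/(8D³N_a) = (41.5×10³)(1.97⁴)/(8·22.0³·4) = 1.8344 N/mm
δ = F/k = 37 / 1.8344 = 20.17 mm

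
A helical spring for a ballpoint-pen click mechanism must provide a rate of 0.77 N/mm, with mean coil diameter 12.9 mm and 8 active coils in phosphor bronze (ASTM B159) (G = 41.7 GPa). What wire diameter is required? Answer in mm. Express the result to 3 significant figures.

1.26 mm

d = (8D³N_a·k / G)^(1/4) = (8·12.9³·8·0.77 / (41.7×10³))^0.25
  = (2.5369)^0.25 = 1.2620 mm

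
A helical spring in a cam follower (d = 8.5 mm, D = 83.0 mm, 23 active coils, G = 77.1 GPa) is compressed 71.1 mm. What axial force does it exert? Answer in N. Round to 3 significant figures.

k = Gd⁴/(8D³N_a) = (77.1×10³)(8.5⁴)/(8·83.0³·23) = 3.8254 N/mm
F = k·δ = 3.8254 × 71.1 = 271.99 N

272 N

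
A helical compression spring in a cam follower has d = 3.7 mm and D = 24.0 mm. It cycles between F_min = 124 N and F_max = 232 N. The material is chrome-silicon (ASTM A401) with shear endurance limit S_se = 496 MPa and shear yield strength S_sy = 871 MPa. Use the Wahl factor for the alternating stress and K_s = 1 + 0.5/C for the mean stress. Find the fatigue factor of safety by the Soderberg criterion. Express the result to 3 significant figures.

2.34

C = D/d = 24.0/3.7 = 6.4865; K_W = (4C−1)/(4C−4)+0.615/C = 1.2315; K_s = 1+0.5/C = 1.0771
F_a = (F_max−F_min)/2 = 54 N; F_m = (F_max+F_min)/2 = 178 N
τ_a = K_W·8F_aD/(πd³) = 1.2315 × 65.154 = 80.238 MPa
τ_m = K_s·8F_mD/(πd³) = 1.0771 × 214.77 = 231.32 MPa
Soderberg: 1/n_f = τ_a/S_se + τ_m/S_sy = 80.238/496 + 231.32/871 = 0.16177 + 0.26558 = 0.42735
n_f = 1/0.42735 = 2.34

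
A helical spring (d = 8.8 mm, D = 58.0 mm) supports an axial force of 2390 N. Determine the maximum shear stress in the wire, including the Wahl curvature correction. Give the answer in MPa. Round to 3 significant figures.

636 MPa

Spring index C = D/d = 58.0/8.8 = 6.5909
K_W = (4C−1)/(4C−4) + 0.615/C = 25.364/22.364 + 0.0933 = 1.2275
τ₀ = 8FD/(πd³) = 8·2390·58.0/(π·8.8³) = 1.10896e+06/2140.9 = 517.99 MPa
τ_max = K·τ₀ = 1.2275 × 517.99 = 635.81 MPa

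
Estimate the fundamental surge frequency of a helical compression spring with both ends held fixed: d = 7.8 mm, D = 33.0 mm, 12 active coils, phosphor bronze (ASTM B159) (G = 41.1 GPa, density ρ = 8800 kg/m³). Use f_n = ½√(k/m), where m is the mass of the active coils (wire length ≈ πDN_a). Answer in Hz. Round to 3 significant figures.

145 Hz

k = Gd⁴/(8D³N_a) = (41.1×10³)(7.8⁴)/(8·33.0³·12) = 44.097 N/mm = 44097 N/m
Wire length L = πDN_a = π·33.0·12 = 1244.1 mm
m = ρ·(πd²/4)·L = 8800 × 47.784×10⁻⁶ m² × 1.2441 m = 0.52313 kg
f_n = ½√(k/m) = 0.5·√(44097/0.52313) = 0.5·√(84295) = 145.17 Hz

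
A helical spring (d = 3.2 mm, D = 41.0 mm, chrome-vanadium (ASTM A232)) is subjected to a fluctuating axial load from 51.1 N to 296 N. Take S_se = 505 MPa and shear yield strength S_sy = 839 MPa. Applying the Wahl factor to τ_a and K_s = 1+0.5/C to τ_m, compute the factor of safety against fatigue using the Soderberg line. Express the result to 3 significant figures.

0.648

C = D/d = 41.0/3.2 = 12.8125; K_W = (4C−1)/(4C−4)+0.615/C = 1.1115; K_s = 1+0.5/C = 1.0390
F_a = (F_max−F_min)/2 = 122.45 N; F_m = (F_max+F_min)/2 = 173.55 N
τ_a = K_W·8F_aD/(πd³) = 1.1115 × 390.15 = 433.65 MPa
τ_m = K_s·8F_mD/(πd³) = 1.0390 × 552.97 = 574.55 MPa
Soderberg: 1/n_f = τ_a/S_se + τ_m/S_sy = 433.65/505 + 574.55/839 = 0.85871 + 0.68480 = 1.5435
n_f = 1/1.5435 = 0.6479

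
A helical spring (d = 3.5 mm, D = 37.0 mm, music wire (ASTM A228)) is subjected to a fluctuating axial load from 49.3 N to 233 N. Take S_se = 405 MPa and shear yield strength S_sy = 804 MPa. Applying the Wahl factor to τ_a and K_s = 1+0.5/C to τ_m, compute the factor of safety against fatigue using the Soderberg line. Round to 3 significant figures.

1.03

C = D/d = 37.0/3.5 = 10.5714; K_W = (4C−1)/(4C−4)+0.615/C = 1.1365; K_s = 1+0.5/C = 1.0473
F_a = (F_max−F_min)/2 = 91.85 N; F_m = (F_max+F_min)/2 = 141.15 N
τ_a = K_W·8F_aD/(πd³) = 1.1365 × 201.84 = 229.4 MPa
τ_m = K_s·8F_mD/(πd³) = 1.0473 × 310.18 = 324.85 MPa
Soderberg: 1/n_f = τ_a/S_se + τ_m/S_sy = 229.4/405 + 324.85/804 = 0.56643 + 0.40405 = 0.97047
n_f = 1/0.97047 = 1.03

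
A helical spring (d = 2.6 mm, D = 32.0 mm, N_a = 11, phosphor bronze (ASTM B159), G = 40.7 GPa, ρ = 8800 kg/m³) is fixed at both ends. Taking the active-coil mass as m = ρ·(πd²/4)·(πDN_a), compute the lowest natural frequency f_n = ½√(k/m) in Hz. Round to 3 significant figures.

k = Gd⁴/(8D³N_a) = (40.7×10³)(2.6⁴)/(8·32.0³·11) = 0.64499 N/mm = 644.99 N/m
Wire length L = πDN_a = π·32.0·11 = 1105.8 mm
m = ρ·(πd²/4)·L = 8800 × 5.3093×10⁻⁶ m² × 1.1058 m = 0.051667 kg
f_n = ½√(k/m) = 0.5·√(644.99/0.051667) = 0.5·√(12484) = 55.865 Hz

55.9 Hz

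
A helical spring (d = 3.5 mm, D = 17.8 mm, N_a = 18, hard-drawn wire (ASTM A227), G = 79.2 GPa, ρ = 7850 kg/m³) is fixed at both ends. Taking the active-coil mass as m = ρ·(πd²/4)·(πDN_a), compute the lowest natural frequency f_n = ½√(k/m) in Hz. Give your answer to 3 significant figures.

219 Hz

k = Gd⁴/(8D³N_a) = (79.2×10³)(3.5⁴)/(8·17.8³·18) = 14.634 N/mm = 14634 N/m
Wire length L = πDN_a = π·17.8·18 = 1006.6 mm
m = ρ·(πd²/4)·L = 7850 × 9.6211×10⁻⁶ m² × 1.0066 m = 0.076022 kg
f_n = ½√(k/m) = 0.5·√(14634/0.076022) = 0.5·√(1.925e+05) = 219.38 Hz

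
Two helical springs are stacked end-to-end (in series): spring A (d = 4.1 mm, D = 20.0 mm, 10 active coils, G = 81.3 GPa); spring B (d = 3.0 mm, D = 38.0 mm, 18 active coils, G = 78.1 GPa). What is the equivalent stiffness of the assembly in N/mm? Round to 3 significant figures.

0.783 N/mm

k_A = Gd⁴/(8D³N_a) = (81.3×10³)(4.1⁴)/(8·20.0³·10) = 35.896 N/mm
k_B = Gd⁴/(8D³N_a) = (78.1×10³)(3.0⁴)/(8·38.0³·18) = 0.80061 N/mm
Series: 1/k_eq = 1/35.896 + 1/0.80061 = 1.2769; k_eq = 0.78315 N/mm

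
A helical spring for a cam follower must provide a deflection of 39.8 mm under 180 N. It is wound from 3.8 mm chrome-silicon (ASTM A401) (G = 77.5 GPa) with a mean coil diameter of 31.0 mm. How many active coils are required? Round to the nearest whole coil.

15

Required rate k = F/δ = 180/39.8 = 4.5226 N/mm
N_a = Gd⁴/(8D³k) = (77.5×10³ × 3.8⁴)/(8 × 31.0³ × 4.5226)
    = 1.61598e+07 / 1.07787e+06 = 14.99 → 15 coils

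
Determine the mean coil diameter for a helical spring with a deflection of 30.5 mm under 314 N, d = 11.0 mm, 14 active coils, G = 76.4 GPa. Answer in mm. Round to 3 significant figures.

99.0 mm

Required rate k = F/δ = 314/30.5 = 10.295 N/mm
D = (Gd⁴/(8N_a·k))^(1/3) = (76.4×10³·11.0⁴/(8·14·10.295))^(1/3)
  = (970099)^(1/3) = 98.9932 mm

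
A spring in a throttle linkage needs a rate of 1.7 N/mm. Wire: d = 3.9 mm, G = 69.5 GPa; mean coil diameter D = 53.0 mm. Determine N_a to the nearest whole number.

N_a = Gd⁴/(8D³k) = (69.5×10³ × 3.9⁴)/(8 × 53.0³ × 1.7)
    = 1.60784e+07 / 2.02473e+06 = 7.941 → 8 coils

8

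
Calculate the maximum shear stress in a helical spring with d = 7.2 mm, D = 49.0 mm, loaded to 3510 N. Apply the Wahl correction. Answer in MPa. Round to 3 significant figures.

Spring index C = D/d = 49.0/7.2 = 6.8056
K_W = (4C−1)/(4C−4) + 0.615/C = 26.222/23.222 + 0.0904 = 1.2196
τ₀ = 8FD/(πd³) = 8·3510·49.0/(π·7.2³) = 1.37592e+06/1172.6 = 1173.4 MPa
τ_max = K·τ₀ = 1.2196 × 1173.4 = 1431 MPa

1430 MPa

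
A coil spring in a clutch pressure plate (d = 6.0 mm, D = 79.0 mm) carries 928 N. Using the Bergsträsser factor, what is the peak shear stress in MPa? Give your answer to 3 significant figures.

951 MPa

Spring index C = D/d = 79.0/6.0 = 13.1667
K_B = (4C+2)/(4C−3) = 54.667/49.667 = 1.1007
τ₀ = 8FD/(πd³) = 8·928·79.0/(π·6.0³) = 586496/678.58 = 864.29 MPa
τ_max = K·τ₀ = 1.1007 × 864.29 = 951.3 MPa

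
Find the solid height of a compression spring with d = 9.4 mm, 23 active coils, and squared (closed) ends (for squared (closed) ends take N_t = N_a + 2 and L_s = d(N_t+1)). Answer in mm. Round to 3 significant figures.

244 mm

squared (closed) ends: N_t = N_a + 2 = 23 + 2 = 25
L_s = d·(N_t+1) = 9.4 × 26 = 244.4 mm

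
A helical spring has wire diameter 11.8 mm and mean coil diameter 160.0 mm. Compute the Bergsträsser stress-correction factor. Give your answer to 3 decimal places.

1.098

C = D/d = 160.0/11.8 = 13.5593
K_B = (4C+2)/(4C−3) = 56.237/51.237 = 1.0976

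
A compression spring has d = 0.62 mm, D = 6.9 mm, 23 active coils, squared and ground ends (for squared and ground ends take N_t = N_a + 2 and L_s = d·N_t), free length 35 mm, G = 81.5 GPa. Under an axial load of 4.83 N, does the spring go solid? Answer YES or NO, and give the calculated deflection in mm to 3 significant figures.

YES, δ = 24.2 mm

k = Gd⁴/(8D³N_a) = (81.5×10³)(0.62⁴)/(8·6.9³·23) = 0.19923 N/mm
N_t = 25; L_s = 0.62·25 = 15.5 mm; δ_solid = L₀ − L_s = 35 − 15.5 = 19.5 mm
δ = F/k = 4.83/0.19923 = 24.243 mm
δ ≥ δ_solid → spring goes solid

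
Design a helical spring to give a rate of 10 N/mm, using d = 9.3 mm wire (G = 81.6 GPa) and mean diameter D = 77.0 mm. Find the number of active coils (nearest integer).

N_a = Gd⁴/(8D³k) = (81.6×10³ × 9.3⁴)/(8 × 77.0³ × 10)
    = 6.1041e+08 / 3.65226e+07 = 16.71 → 17 coils

17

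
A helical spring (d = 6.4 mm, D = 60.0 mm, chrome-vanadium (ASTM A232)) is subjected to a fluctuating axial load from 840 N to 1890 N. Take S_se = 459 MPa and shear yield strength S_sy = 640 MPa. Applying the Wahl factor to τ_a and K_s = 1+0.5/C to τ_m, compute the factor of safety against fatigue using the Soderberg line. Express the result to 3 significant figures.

0.481

C = D/d = 60.0/6.4 = 9.3750; K_W = (4C−1)/(4C−4)+0.615/C = 1.1552; K_s = 1+0.5/C = 1.0533
F_a = (F_max−F_min)/2 = 525 N; F_m = (F_max+F_min)/2 = 1365 N
τ_a = K_W·8F_aD/(πd³) = 1.1552 × 305.99 = 353.47 MPa
τ_m = K_s·8F_mD/(πd³) = 1.0533 × 795.58 = 838.01 MPa
Soderberg: 1/n_f = τ_a/S_se + τ_m/S_sy = 353.47/459 + 838.01/640 = 0.77008 + 1.30939 = 2.0795
n_f = 1/2.0795 = 0.4809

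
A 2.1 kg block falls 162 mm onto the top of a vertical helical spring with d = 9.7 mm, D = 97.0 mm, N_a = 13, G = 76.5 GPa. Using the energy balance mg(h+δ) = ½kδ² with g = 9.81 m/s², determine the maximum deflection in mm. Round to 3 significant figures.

33.6 mm

k = Gd⁴/(8D³N_a) = (76.5×10³)(9.7⁴)/(8·97.0³·13) = 7.1351 N/mm
W = mg = 2.1 × 9.81 = 20.601 N
½kδ² − Wδ − Wh = 0 → δ = (W + √(W² + 2kWh))/k
δ = (20.601 + √(424.4 + 47624.8))/7.1351 = (20.601 + 219.2)/7.1351 = 33.609 mm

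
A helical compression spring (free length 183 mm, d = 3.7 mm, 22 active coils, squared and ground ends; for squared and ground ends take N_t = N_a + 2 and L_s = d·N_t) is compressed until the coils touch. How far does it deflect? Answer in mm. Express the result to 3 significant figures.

94.2 mm

N_t = 24; L_s = 3.7·24 = 88.8 mm
δ_solid = L₀ − L_s = 183 − 88.8 = 94.2 mm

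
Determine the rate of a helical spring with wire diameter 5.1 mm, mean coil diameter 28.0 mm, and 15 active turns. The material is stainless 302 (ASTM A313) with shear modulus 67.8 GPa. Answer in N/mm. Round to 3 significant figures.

k = Gd⁴/(8D³N_a) = (67.8×10³ × 5.1⁴) / (8 × 28.0³ × 15)
  = 4.58681e+07 / 2.63424e+06 = 17.412 N/mm

17.4 N/mm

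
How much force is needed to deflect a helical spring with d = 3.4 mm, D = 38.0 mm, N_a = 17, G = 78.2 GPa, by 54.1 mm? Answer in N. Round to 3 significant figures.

k = Gd⁴/(8D³N_a) = (78.2×10³)(3.4⁴)/(8·38.0³·17) = 1.4003 N/mm
F = k·δ = 1.4003 × 54.1 = 75.758 N

75.8 N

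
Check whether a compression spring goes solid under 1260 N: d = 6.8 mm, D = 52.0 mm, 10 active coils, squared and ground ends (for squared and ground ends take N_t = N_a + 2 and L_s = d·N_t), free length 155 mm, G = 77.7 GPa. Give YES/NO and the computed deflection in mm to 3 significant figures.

k = Gd⁴/(8D³N_a) = (77.7×10³)(6.8⁴)/(8·52.0³·10) = 14.769 N/mm
N_t = 12; L_s = 6.8·12 = 81.6 mm; δ_solid = L₀ − L_s = 155 − 81.6 = 73.4 mm
δ = F/k = 1260/14.769 = 85.313 mm
δ ≥ δ_solid → spring goes solid

YES, δ = 85.3 mm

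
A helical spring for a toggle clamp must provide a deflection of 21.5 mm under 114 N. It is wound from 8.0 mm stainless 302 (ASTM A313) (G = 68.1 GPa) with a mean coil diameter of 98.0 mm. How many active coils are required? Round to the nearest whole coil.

7

Required rate k = F/δ = 114/21.5 = 5.3023 N/mm
N_a = Gd⁴/(8D³k) = (68.1×10³ × 8.0⁴)/(8 × 98.0³ × 5.3023)
    = 2.78938e+08 / 3.99241e+07 = 6.987 → 7 coils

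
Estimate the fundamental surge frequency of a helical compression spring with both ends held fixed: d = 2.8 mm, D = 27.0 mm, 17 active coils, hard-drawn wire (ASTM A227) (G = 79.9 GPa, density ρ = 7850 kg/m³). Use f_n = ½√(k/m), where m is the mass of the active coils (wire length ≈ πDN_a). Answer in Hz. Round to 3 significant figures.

81.1 Hz

k = Gd⁴/(8D³N_a) = (79.9×10³)(2.8⁴)/(8·27.0³·17) = 1.8346 N/mm = 1834.6 N/m
Wire length L = πDN_a = π·27.0·17 = 1442 mm
m = ρ·(πd²/4)·L = 7850 × 6.1575×10⁻⁶ m² × 1.442 m = 0.069701 kg
f_n = ½√(k/m) = 0.5·√(1834.6/0.069701) = 0.5·√(26321) = 81.12 Hz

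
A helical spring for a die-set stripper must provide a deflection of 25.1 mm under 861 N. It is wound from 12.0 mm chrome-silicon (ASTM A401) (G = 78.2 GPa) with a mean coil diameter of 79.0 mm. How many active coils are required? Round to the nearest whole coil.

12

Required rate k = F/δ = 861/25.1 = 34.303 N/mm
N_a = Gd⁴/(8D³k) = (78.2×10³ × 12.0⁴)/(8 × 79.0³ × 34.303)
    = 1.62156e+09 / 1.35301e+08 = 11.98 → 12 coils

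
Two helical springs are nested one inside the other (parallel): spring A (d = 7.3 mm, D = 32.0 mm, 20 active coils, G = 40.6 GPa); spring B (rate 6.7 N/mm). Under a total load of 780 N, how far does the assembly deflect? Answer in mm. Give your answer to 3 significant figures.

27.2 mm

k_A = Gd⁴/(8D³N_a) = (40.6×10³)(7.3⁴)/(8·32.0³·20) = 21.991 N/mm
Parallel: k_eq = 21.991 + 6.7 = 28.691 N/mm
δ = F/k_eq = 780/28.691 = 27.186 mm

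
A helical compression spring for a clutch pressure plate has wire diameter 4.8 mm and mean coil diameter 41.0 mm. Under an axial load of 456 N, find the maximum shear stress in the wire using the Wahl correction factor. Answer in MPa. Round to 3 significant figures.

504 MPa

Spring index C = D/d = 41.0/4.8 = 8.5417
K_W = (4C−1)/(4C−4) + 0.615/C = 33.167/30.167 + 0.0720 = 1.1714
τ₀ = 8FD/(πd³) = 8·456·41.0/(π·4.8³) = 149568/347.44 = 430.49 MPa
τ_max = K·τ₀ = 1.1714 × 430.49 = 504.3 MPa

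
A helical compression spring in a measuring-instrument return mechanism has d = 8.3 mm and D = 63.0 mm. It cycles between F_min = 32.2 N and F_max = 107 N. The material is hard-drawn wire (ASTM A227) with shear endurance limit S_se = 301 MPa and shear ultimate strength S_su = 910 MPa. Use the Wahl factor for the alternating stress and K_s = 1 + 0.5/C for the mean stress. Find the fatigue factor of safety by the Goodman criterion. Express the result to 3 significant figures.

15.5

C = D/d = 63.0/8.3 = 7.5904; K_W = (4C−1)/(4C−4)+0.615/C = 1.1948; K_s = 1+0.5/C = 1.0659
F_a = (F_max−F_min)/2 = 37.4 N; F_m = (F_max+F_min)/2 = 69.6 N
τ_a = K_W·8F_aD/(πd³) = 1.1948 × 10.493 = 12.538 MPa
τ_m = K_s·8F_mD/(πd³) = 1.0659 × 19.528 = 20.814 MPa
Goodman: 1/n_f = τ_a/S_se + τ_m/S_su = 12.538/301 + 20.814/910 = 0.04165 + 0.02287 = 0.064527
n_f = 1/0.064527 = 15.5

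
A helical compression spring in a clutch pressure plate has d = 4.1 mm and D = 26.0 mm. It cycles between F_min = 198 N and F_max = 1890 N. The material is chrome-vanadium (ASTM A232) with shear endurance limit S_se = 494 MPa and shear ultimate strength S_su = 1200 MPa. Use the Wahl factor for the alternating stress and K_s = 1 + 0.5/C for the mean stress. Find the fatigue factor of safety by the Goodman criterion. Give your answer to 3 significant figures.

0.340

C = D/d = 26.0/4.1 = 6.3415; K_W = (4C−1)/(4C−4)+0.615/C = 1.2374; K_s = 1+0.5/C = 1.0788
F_a = (F_max−F_min)/2 = 846 N; F_m = (F_max+F_min)/2 = 1044 N
τ_a = K_W·8F_aD/(πd³) = 1.2374 × 812.7 = 1005.6 MPa
τ_m = K_s·8F_mD/(πd³) = 1.0788 × 1002.9 = 1082 MPa
Goodman: 1/n_f = τ_a/S_se + τ_m/S_su = 1005.6/494 + 1082/1200 = 2.03569 + 0.90166 = 2.9373
n_f = 1/2.9373 = 0.3404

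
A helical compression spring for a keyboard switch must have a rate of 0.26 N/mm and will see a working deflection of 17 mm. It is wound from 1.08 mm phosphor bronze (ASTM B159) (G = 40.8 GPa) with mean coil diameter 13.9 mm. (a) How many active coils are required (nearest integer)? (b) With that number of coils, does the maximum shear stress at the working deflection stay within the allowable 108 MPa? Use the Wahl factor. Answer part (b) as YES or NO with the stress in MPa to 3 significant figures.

(a) 10 coils; (b) NO, τ_max = 137 MPa

N_a = Gd⁴/(8D³k) = (40.8×10³)(1.08⁴)/(8·13.9³·0.26) = 9.937 → N_a = 10
Actual rate k = Gd⁴/(8D³·10) = 0.25836 N/mm
Working load F = kδ = 0.25836·17 = 4.3921 N
C = 13.9/1.08 = 12.8704; K_W = (4C−1)/(4C−4)+0.615/C = 1.1110
τ_max = K_W·8FD/(πd³) = 1.1110·123.41 = 137.11 MPa
τ_max > 108 MPa → exceeds allowable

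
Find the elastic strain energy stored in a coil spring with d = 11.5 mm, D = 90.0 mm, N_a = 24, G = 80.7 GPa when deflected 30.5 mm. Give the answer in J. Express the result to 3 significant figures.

k = Gd⁴/(8D³N_a) = (80.7×10³)(11.5⁴)/(8·90.0³·24) = 10.084 N/mm
U = ½kδ² = 0.5 × 10.084 × 30.5² = 4690.4 N·mm = 4.6904 J

4.69 J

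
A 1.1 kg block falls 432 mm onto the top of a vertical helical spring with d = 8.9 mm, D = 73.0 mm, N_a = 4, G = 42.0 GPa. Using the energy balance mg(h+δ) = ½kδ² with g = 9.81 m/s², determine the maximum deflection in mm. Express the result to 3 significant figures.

k = Gd⁴/(8D³N_a) = (42.0×10³)(8.9⁴)/(8·73.0³·4) = 21.169 N/mm
W = mg = 1.1 × 9.81 = 10.791 N
½kδ² − Wδ − Wh = 0 → δ = (W + √(W² + 2kWh))/k
δ = (10.791 + √(116.45 + 197363))/21.169 = (10.791 + 444.39)/21.169 = 21.503 mm

21.5 mm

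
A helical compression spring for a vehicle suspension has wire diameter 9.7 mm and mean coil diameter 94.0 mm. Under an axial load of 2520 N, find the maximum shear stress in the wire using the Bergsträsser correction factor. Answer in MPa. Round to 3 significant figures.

Spring index C = D/d = 94.0/9.7 = 9.6907
K_B = (4C+2)/(4C−3) = 40.763/35.763 = 1.1398
τ₀ = 8FD/(πd³) = 8·2520·94.0/(π·9.7³) = 1.89504e+06/2867.2 = 660.93 MPa
τ_max = K·τ₀ = 1.1398 × 660.93 = 753.33 MPa

753 MPa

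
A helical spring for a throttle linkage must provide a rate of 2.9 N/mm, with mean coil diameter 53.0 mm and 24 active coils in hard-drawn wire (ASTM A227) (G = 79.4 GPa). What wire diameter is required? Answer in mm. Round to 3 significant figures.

5.68 mm

d = (8D³N_a·k / G)^(1/4) = (8·53.0³·24·2.9 / (79.4×10³))^0.25
  = (1044)^0.25 = 5.6843 mm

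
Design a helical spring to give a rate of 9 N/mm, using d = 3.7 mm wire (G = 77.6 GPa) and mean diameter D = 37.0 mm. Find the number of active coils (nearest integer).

N_a = Gd⁴/(8D³k) = (77.6×10³ × 3.7⁴)/(8 × 37.0³ × 9)
    = 1.45435e+07 / 3.64702e+06 = 3.988 → 4 coils

4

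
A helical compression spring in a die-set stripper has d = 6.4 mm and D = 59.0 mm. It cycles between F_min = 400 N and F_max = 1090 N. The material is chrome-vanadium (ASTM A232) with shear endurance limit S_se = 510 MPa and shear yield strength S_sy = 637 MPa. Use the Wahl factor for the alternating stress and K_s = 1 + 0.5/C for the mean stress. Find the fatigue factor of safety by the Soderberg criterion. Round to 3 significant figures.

C = D/d = 59.0/6.4 = 9.2188; K_W = (4C−1)/(4C−4)+0.615/C = 1.1580; K_s = 1+0.5/C = 1.0542
F_a = (F_max−F_min)/2 = 345 N; F_m = (F_max+F_min)/2 = 745 N
τ_a = K_W·8F_aD/(πd³) = 1.1580 × 197.73 = 228.96 MPa
τ_m = K_s·8F_mD/(πd³) = 1.0542 × 426.98 = 450.14 MPa
Soderberg: 1/n_f = τ_a/S_se + τ_m/S_sy = 228.96/510 + 450.14/637 = 0.44895 + 0.70665 = 1.1556
n_f = 1/1.1556 = 0.8653

0.865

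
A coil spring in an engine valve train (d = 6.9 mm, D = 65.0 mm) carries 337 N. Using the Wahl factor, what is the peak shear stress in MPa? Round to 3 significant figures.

Spring index C = D/d = 65.0/6.9 = 9.4203
K_W = (4C−1)/(4C−4) + 0.615/C = 36.681/33.681 + 0.0653 = 1.1544
τ₀ = 8FD/(πd³) = 8·337·65.0/(π·6.9³) = 175240/1032 = 169.8 MPa
τ_max = K·τ₀ = 1.1544 × 169.8 = 196.01 MPa

196 MPa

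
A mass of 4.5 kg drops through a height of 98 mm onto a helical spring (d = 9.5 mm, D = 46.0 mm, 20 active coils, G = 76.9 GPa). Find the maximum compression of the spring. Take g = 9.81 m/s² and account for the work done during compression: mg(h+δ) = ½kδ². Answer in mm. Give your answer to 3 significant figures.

k = Gd⁴/(8D³N_a) = (76.9×10³)(9.5⁴)/(8·46.0³·20) = 40.219 N/mm
W = mg = 4.5 × 9.81 = 44.145 N
½kδ² − Wδ − Wh = 0 → δ = (W + √(W² + 2kWh))/k
δ = (44.145 + √(1948.8 + 347988))/40.219 = (44.145 + 591.55)/40.219 = 15.806 mm

15.8 mm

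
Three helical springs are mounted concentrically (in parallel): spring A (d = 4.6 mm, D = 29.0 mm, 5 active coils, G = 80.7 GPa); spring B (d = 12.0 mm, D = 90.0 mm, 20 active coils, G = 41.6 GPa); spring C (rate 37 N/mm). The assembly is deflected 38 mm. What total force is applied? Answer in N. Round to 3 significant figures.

k_A = Gd⁴/(8D³N_a) = (80.7×10³)(4.6⁴)/(8·29.0³·5) = 37.038 N/mm
k_B = Gd⁴/(8D³N_a) = (41.6×10³)(12.0⁴)/(8·90.0³·20) = 7.3956 N/mm
Parallel: k_eq = 37.038 + 7.3956 + 37 = 81.434 N/mm
F = k_eq·δ = 81.434·38 = 3094.5 N

3090 N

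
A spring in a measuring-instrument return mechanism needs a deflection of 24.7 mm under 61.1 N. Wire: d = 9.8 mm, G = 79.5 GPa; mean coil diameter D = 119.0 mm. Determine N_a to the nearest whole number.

22

Required rate k = F/δ = 61.1/24.7 = 2.4737 N/mm
N_a = Gd⁴/(8D³k) = (79.5×10³ × 9.8⁴)/(8 × 119.0³ × 2.4737)
    = 7.33283e+08 / 3.33484e+07 = 21.99 → 22 coils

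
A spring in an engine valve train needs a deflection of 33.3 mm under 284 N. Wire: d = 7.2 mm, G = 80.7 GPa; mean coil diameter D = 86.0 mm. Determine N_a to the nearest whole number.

5

Required rate k = F/δ = 284/33.3 = 8.5285 N/mm
N_a = Gd⁴/(8D³k) = (80.7×10³ × 7.2⁴)/(8 × 86.0³ × 8.5285)
    = 2.16872e+08 / 4.3397e+07 = 4.997 → 5 coils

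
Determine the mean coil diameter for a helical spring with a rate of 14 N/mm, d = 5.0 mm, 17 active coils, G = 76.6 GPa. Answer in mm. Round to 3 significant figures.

D = (Gd⁴/(8N_a·k))^(1/3) = (76.6×10³·5.0⁴/(8·17·14))^(1/3)
  = (25144.4)^(1/3) = 29.2964 mm

29.3 mm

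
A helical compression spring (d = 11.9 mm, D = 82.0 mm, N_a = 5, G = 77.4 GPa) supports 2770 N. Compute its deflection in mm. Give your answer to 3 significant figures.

39.4 mm

k = Gd⁴/(8D³N_a) = (77.4×10³)(11.9⁴)/(8·82.0³·5) = 70.376 N/mm
δ = F/k = 2770 / 70.376 = 39.36 mm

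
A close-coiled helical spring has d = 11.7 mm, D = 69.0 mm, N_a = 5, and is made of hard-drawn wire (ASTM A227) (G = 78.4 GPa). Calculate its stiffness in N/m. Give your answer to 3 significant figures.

k = Gd⁴/(8D³N_a) = (78.4×10³ × 11.7⁴) / (8 × 69.0³ × 5)
  = 1.46913e+09 / 1.31404e+07 = 111.8 N/mm = 1.118e+05 N/m

112000 N/m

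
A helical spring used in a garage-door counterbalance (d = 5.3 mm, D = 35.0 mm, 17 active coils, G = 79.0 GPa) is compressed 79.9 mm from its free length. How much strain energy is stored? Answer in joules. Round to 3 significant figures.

34.1 J

k = Gd⁴/(8D³N_a) = (79.0×10³)(5.3⁴)/(8·35.0³·17) = 10.69 N/mm
U = ½kδ² = 0.5 × 10.69 × 79.9² = 34123 N·mm = 34.123 J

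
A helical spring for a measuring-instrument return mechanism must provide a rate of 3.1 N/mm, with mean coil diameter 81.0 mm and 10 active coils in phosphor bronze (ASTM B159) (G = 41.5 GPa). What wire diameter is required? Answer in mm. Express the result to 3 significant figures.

d = (8D³N_a·k / G)^(1/4) = (8·81.0³·10·3.1 / (41.5×10³))^0.25
  = (3175.8)^0.25 = 7.5070 mm

7.51 mm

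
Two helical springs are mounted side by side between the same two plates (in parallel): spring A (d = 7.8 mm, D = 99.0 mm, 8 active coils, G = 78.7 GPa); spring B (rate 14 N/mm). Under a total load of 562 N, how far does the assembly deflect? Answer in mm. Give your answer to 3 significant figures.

30.1 mm

k_A = Gd⁴/(8D³N_a) = (78.7×10³)(7.8⁴)/(8·99.0³·8) = 4.691 N/mm
Parallel: k_eq = 4.691 + 14 = 18.691 N/mm
δ = F/k_eq = 562/18.691 = 30.068 mm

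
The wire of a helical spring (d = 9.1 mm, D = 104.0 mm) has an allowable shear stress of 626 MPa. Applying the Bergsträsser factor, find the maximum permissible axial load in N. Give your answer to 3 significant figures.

C = D/d = 104.0/9.1 = 11.4286
K_B = (4C+2)/(4C−3) = 47.714/42.714 = 1.1171
τ_max = K·8FD/(πd³) → F_max = τ_allow·πd³/(8DK)
F_max = 626·π·9.1³/(8·104.0·1.1171) = 1.482e+06/929.39 = 1594.6 N

1590 N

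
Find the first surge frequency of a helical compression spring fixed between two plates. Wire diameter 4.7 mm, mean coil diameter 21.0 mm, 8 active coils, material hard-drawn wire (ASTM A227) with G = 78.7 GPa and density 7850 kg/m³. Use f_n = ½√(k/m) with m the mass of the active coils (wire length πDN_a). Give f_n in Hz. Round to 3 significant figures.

475 Hz

k = Gd⁴/(8D³N_a) = (78.7×10³)(4.7⁴)/(8·21.0³·8) = 64.793 N/mm = 64793 N/m
Wire length L = πDN_a = π·21.0·8 = 527.79 mm
m = ρ·(πd²/4)·L = 7850 × 17.349×10⁻⁶ m² × 0.52779 m = 0.071881 kg
f_n = ½√(k/m) = 0.5·√(64793/0.071881) = 0.5·√(9.0139e+05) = 474.71 Hz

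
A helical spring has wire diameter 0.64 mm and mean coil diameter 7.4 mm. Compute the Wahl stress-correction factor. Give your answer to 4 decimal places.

1.1242

C = D/d = 7.4/0.64 = 11.5625
K_W = (4C−1)/(4C−4) + 0.615/C = 45.250/42.250 + 0.0532 = 1.1242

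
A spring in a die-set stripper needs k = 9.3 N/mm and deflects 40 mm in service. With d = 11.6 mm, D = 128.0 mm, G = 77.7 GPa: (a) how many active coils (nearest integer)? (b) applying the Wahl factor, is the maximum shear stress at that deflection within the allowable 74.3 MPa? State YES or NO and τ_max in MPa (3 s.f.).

(a) 9 coils; (b) NO, τ_max = 88.0 MPa

N_a = Gd⁴/(8D³k) = (77.7×10³)(11.6⁴)/(8·128.0³·9.3) = 9.017 → N_a = 9
Actual rate k = Gd⁴/(8D³·9) = 9.3173 N/mm
Working load F = kδ = 9.3173·40 = 372.69 N
C = 128.0/11.6 = 11.0345; K_W = (4C−1)/(4C−4)+0.615/C = 1.1305
τ_max = K_W·8FD/(πd³) = 1.1305·77.826 = 87.981 MPa
τ_max > 74.3 MPa → exceeds allowable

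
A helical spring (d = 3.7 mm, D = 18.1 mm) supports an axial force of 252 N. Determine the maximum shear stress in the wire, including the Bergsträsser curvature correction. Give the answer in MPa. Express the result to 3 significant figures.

Spring index C = D/d = 18.1/3.7 = 4.8919
K_B = (4C+2)/(4C−3) = 21.568/16.568 = 1.3018
τ₀ = 8FD/(πd³) = 8·252·18.1/(π·3.7³) = 36489.6/159.13 = 229.31 MPa
τ_max = K·τ₀ = 1.3018 × 229.31 = 298.51 MPa

299 MPa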